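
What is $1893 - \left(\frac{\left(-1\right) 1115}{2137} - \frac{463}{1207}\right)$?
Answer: $\frac{4885061823}{2579359} \approx 1893.9$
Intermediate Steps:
$1893 - \left(\frac{\left(-1\right) 1115}{2137} - \frac{463}{1207}\right) = 1893 - \left(\left(-1115\right) \frac{1}{2137} - \frac{463}{1207}\right) = 1893 - \left(- \frac{1115}{2137} - \frac{463}{1207}\right) = 1893 - - \frac{2335236}{2579359} = 1893 + \frac{2335236}{2579359} = \frac{4885061823}{2579359}$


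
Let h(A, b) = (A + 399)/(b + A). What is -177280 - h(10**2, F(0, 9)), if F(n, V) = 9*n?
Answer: -17728499/100 ≈ -1.7729e+5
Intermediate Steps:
h(A, b) = (399 + A)/(A + b)
-177280 - h(10**2, F(0, 9)) = -177280 - (399 + 10**2)/(10**2 + 9*0) = -177280 - (399 + 100)/(100 + 0) = -177280 - 499/100 = -17728499/100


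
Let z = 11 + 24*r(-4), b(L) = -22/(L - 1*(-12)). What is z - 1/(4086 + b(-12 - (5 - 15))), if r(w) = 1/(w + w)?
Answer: 163347/20419 ≈ 7.9998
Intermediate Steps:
r(w) = 1/(2*w)
b(L) = -22/(12 + L) (b(L) = -22/(L + 12) = -22/(12 + L))
z = 8 (z = 11 + 24*((1/2)/(-4)) = 11 + 24*((1/2)*(-1/4)) = 11 + 24*(-1/8) = 11 - 3 = 8)
z - 1/(4086 + b(-12 - (5 - 15))) = 8 - 1/(4086 - 22/(12 + (-12 - (5 - 15)))) = 8 - 1/(4086 - 22/(12 + (-12 - 1*(-10)))) = 8 - 1/(4086 - 22/(12 + (-12 + 10))) = 8 - 1/(4086 - 22/(12 - 2)) = 8 - 1/(4086 - 22/10) = 8 - 1/(4086 - 22*1/10) = 8 - 1/(4086 - 11/5) = 8 - 1/20419/5 = 8 - 1*5/20419 = 8 - 5/20419 = 163347/20419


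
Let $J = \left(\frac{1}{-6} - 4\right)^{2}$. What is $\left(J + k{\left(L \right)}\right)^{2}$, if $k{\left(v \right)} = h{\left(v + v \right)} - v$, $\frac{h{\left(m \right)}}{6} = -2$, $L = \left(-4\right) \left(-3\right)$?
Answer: $\frac{57121}{1296} \approx 44.075$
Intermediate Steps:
$J = \frac{625}{36}$ ($J = \left(- \frac{1}{6} - 4\right)^{2} = \left(- \frac{25}{6}\right)^{2} = \frac{625}{36} \approx 17.361$)
$L = 12$
$h{\left(m \right)} = -12$ ($h{\left(m \right)} = 6 \left(-2\right) = -12$)
$k{\left(v \right)} = -12 - v$
$\left(J + k{\left(L \right)}\right)^{2} = \left(\frac{625}{36} - 24\right)^{2} = \left(- \frac{239}{36}\right)^{2} = \frac{57121}{1296}$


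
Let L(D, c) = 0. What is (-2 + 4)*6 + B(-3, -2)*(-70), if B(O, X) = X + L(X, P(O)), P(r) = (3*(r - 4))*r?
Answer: 152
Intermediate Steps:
P(r) = r*(-12 + 3*r) (P(r) = (3*(-4 + r))*r = (-12 + 3*r)*r = r*(-12 + 3*r))
B(O, X) = X (B(O, X) = X + 0 = X)
(-2 + 4)*6 + B(-3, -2)*(-70) = (-2 + 4)*6 - 2*(-70) = 2*6 + 140 = 12 + 140 = 152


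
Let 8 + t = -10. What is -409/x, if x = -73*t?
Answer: -409/1314 ≈ -0.31126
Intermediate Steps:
t = -18 (t = -8 - 10 = -18)
x = 1314 (x = -73*(-18) = 1314)
-409/x = -409/1314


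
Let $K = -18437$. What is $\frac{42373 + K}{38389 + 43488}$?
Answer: $\frac{23936}{81877} \approx 0.29234$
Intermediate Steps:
$\frac{42373 + K}{38389 + 43488} = \frac{42373 - 18437}{38389 + 43488} = \frac{23936}{81877}$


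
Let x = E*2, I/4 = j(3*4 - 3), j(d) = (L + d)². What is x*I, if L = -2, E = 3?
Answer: 1176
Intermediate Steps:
j(d) = (-2 + d)²
I = 196 (I = 4*(-2 + (3*4 - 3))² = 4*(-2 + (12 - 3))² = 4*(-2 + 9)² = 4*7² = 4*49 = 196)
x = 6 (x = 3*2 = 6)
x*I = 6*196 = 1176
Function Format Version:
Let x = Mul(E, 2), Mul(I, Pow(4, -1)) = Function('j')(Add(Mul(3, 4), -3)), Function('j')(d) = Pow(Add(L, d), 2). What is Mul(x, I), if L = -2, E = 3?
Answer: 1176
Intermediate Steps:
Function('j')(d) = Pow(Add(-2, d), 2)
I = 196 (I = Mul(4, Pow(Add(-2, Add(Mul(3, 4), -3)), 2)) = Mul(4, Pow(Add(-2, Add(12, -3)), 2)) = Mul(4, Pow(Add(-2, 9), 2)) = Mul(4, Pow(7, 2)) = Mul(4, 49) = 196)
x = 6 (x = Mul(3, 2) = 6)
Mul(x, I) = Mul(6, 196) = 1176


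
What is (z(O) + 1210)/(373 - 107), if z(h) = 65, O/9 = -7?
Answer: 1275/266 ≈ 4.7932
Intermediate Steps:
O = -63 (O = 9*(-7) = -63)
(z(O) + 1210)/(373 - 107) = (65 + 1210)/(373 - 107) = 1275/266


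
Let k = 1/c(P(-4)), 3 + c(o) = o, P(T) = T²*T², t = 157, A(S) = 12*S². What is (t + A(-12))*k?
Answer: 1885/253 ≈ 7.4506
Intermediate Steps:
P(T) = T⁴
c(o) = -3 + o
k = 1/253 (k = 1/(-3 + (-4)⁴) = 1/(-3 + 256) = 1/253 ≈ 0.0039526)
(t + A(-12))*k = (157 + 12*(-12)²)*(1/253) = (157 + 12*144)*(1/253) = (157 + 1728)*(1/253) = 1885*(1/253) = 1885/253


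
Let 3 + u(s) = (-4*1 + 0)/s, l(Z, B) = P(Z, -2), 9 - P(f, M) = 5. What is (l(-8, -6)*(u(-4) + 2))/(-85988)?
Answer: 0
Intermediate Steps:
P(f, M) = 4 (P(f, M) = 9 - 1*5 = 9 - 5 = 4)
l(Z, B) = 4
u(s) = -3 - 4/s (u(s) = -3 + (-4*1 + 0)/s = -3 + (-4 + 0)/s = -3 - 4/s)
(l(-8, -6)*(u(-4) + 2))/(-85988) = (4*((-3 - 4/(-4)) + 2))/(-85988) = (4*((-3 - 4*(-¼)) + 2))*(-1/85988) = (4*((-3 + 1) + 2))*(-1/85988) = (4*(-2 + 2))*(-1/85988) = (4*0)*(-1/85988) = 0*(-1/85988) = 0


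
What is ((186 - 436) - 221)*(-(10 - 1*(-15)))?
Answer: 11775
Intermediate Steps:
((186 - 436) - 221)*(-(10 - 1*(-15))) = (-250 - 221)*(-(10 + 15)) = -(-471)*25 = -471*(-25) = 11775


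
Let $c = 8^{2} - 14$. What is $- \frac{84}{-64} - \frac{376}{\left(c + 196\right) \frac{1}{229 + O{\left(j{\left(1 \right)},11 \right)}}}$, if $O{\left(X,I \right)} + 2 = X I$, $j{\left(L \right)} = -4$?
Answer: $- \frac{182627}{656} \approx -278.4$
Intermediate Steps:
$O{\left(X,I \right)} = -2 + I X$ ($O{\left(X,I \right)} = -2 + X I = -2 + I X$)
$c = 50$ ($c = 64 - 14 = 50$)
$- \frac{84}{-64} - \frac{376}{\left(c + 196\right) \frac{1}{229 + O{\left(j{\left(1 \right)},11 \right)}}} = - \frac{84}{-64} - \frac{376}{\left(50 + 196\right) \frac{1}{229 + \left(-2 + 11 \left(-4\right)\right)}} = \left(-84\right) \left(- \frac{1}{64}\right) - \frac{376}{246 \frac{1}{229 - 46}} = \frac{21}{16} - \frac{376}{246 \frac{1}{229 - 46}} = \frac{21}{16} - \frac{376}{246 \cdot \frac{1}{183}} = \frac{21}{16} - \frac{376}{\frac{82}{61}} = \frac{21}{16} - \frac{11468}{41} = - \frac{182627}{656}$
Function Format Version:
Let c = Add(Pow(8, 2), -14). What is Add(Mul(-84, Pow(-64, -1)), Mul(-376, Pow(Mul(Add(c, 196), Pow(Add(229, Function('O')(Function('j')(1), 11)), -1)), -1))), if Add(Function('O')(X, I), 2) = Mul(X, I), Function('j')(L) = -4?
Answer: Rational(-182627, 656) ≈ -278.40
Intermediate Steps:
Function('O')(X, I) = Add(-2, Mul(I, X)) (Function('O')(X, I) = Add(-2, Mul(X, I)) = Add(-2, Mul(I, X)))
c = 50 (c = Add(64, -14) = 50)
Add(Mul(-84, Pow(-64, -1)), Mul(-376, Pow(Mul(Add(c, 196), Pow(Add(229, Function('O')(Function('j')(1), 11)), -1)), -1))) = Add(Mul(-84, Pow(-64, -1)), Mul(-376, Pow(Mul(Add(50, 196), Pow(Add(229, Add(-2, Mul(11, -4))), -1)), -1))) = Add(Mul(-84, Rational(-1, 64)), Mul(-376, Pow(Mul(246, Pow(Add(229, Add(-2, -44)), -1)), -1))) = Add(Rational(21, 16), Mul(-376, Pow(Mul(246, Pow(Add(229, -46), -1)), -1))) = Add(Rational(21, 16), Mul(-376, Pow(Mul(246, Pow(183, -1)), -1))) = Add(Rational(21, 16), Mul(-376, Pow(Mul(246, Rational(1, 183)), -1))) = Add(Rational(21, 16), Mul(-376, Pow(Rational(82, 61), -1))) = Add(Rational(21, 16), Mul(-376, Rational(61, 82))) = Add(Rational(21, 16), Rational(-11468, 41)) = Rational(-182627, 656)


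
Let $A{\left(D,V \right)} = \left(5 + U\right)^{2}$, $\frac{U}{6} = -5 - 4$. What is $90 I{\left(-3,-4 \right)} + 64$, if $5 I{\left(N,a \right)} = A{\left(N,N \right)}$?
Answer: $43282$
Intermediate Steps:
$U = -54$ ($U = 6 \left(-5 - 4\right) = 6 \left(-9\right) = -54$)
$A{\left(D,V \right)} = 2401$ ($A{\left(D,V \right)} = \left(5 - 54\right)^{2} = \left(-49\right)^{2} = 2401$)
$I{\left(N,a \right)} = \frac{2401}{5}$ ($I{\left(N,a \right)} = \frac{1}{5} \cdot 2401 = \frac{2401}{5}$)
$90 I{\left(-3,-4 \right)} + 64 = 90 \cdot \frac{2401}{5} + 64 = 43218 + 64 = 43282$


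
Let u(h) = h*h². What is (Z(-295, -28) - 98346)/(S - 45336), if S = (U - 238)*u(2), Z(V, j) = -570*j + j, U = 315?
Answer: 41207/22360 ≈ 1.8429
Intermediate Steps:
u(h) = h³
Z(V, j) = -569*j
S = 616 (S = (315 - 238)*2³ = 77*8 = 616)
(Z(-295, -28) - 98346)/(S - 45336) = (-569*(-28) - 98346)/(616 - 45336) = (15932 - 98346)/(-44720) = -82414*(-1/44720) = 41207/22360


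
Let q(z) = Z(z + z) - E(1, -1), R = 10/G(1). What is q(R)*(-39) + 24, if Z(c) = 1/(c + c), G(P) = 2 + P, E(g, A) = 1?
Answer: 2403/40 ≈ 60.075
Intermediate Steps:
Z(c) = 1/(2*c)
R = 10/3 (R = 10/(2 + 1) = 10/3 ≈ 3.3333)
q(z) = -1 + 1/(4*z) (q(z) = 1/(2*(z + z)) - 1*1 = 1/(2*((2*z))) - 1 = (1/(2*z))/2 - 1 = 1/(4*z) - 1 = -1 + 1/(4*z))
q(R)*(-39) + 24 = ((¼ - 1*10/3)/(10/3))*(-39) + 24 = (3*(¼ - 10/3)/10)*(-39) + 24 = ((3/10)*(-37/12))*(-39) + 24 = -37/40*(-39) + 24 = 1443/40 + 24 = 2403/40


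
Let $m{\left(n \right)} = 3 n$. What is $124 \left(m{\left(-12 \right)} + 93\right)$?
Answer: $7068$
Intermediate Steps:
$124 \left(m{\left(-12 \right)} + 93\right) = 124 \left(3 \left(-12\right) + 93\right) = 124 \left(-36 + 93\right) = 124 \cdot 57 = 7068$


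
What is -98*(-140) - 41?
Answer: 13679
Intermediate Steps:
-98*(-140) - 41 = 13720 - 41 = 13679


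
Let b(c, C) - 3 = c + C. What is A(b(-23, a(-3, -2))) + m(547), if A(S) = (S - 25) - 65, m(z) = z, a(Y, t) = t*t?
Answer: 441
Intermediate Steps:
a(Y, t) = t²
b(c, C) = 3 + C + c (b(c, C) = 3 + (c + C) = 3 + (C + c) = 3 + C + c)
A(S) = -90 + S (A(S) = (-25 + S) - 65 = -90 + S)
A(b(-23, a(-3, -2))) + m(547) = (-90 + (3 + (-2)² - 23)) + 547 = (-90 + (3 + 4 - 23)) + 547 = (-90 - 16) + 547 = -106 + 547 = 441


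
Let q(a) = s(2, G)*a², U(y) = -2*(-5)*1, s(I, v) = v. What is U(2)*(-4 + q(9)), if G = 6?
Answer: 4820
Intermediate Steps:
U(y) = 10 (U(y) = 10*1 = 10)
q(a) = 6*a²
U(2)*(-4 + q(9)) = 10*(-4 + 6*9²) = 10*(-4 + 6*81) = 10*(-4 + 486) = 10*482 = 4820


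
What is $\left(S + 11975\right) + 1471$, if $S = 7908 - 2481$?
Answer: $18873$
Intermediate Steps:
$S = 5427$ ($S = 7908 - 2481 = 5427$)
$\left(S + 11975\right) + 1471 = \left(5427 + 11975\right) + 1471 = 17402 + 1471 = 18873$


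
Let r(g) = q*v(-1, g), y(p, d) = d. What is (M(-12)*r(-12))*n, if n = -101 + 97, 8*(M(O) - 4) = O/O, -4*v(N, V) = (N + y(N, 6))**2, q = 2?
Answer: 825/4 ≈ 206.25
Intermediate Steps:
v(N, V) = -(6 + N)**2/4 (v(N, V) = -(N + 6)**2/4 = -(6 + N)**2/4)
M(O) = 33/8 (M(O) = 4 + (O/O)/8 = 4 + (1/8)*1 = 4 + 1/8 = 33/8)
n = -4
r(g) = -25/2 (r(g) = 2*(-(6 - 1)**2/4) = 2*(-1/4*5**2) = 2*(-1/4*25) = 2*(-25/4) = -25/2)
(M(-12)*r(-12))*n = ((33/8)*(-25/2))*(-4) = -825/16*(-4) = 825/4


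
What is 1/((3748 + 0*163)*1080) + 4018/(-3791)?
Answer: -16264217329/15345361440 ≈ -1.0599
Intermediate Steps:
1/((3748 + 0*163)*1080) + 4018/(-3791) = (1/1080)/(3748 + 0) + 4018*(-1/3791) = (1/1080)/3748 - 4018/3791 = (1/3748)*(1/1080) - 4018/3791 = 1/4047840 - 4018/3791 = -16264217329/15345361440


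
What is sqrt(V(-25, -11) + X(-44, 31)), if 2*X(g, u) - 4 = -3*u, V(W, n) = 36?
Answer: I*sqrt(34)/2 ≈ 2.9155*I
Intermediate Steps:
X(g, u) = 2 - 3*u/2 (X(g, u) = 2 + (-3*u)/2 = 2 - 3*u/2)
sqrt(V(-25, -11) + X(-44, 31)) = sqrt(36 + (2 - 3/2*31)) = sqrt(36 + (2 - 93/2)) = sqrt(36 - 89/2) = sqrt(-17/2) = I*sqrt(34)/2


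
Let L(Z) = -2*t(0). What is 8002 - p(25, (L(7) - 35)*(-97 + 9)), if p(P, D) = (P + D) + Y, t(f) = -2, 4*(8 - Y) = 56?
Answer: 5255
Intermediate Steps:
Y = -6 (Y = 8 - ¼*56 = 8 - 14 = -6)
L(Z) = 4 (L(Z) = -2*(-2) = 4)
p(P, D) = -6 + D + P (p(P, D) = (P + D) - 6 = (D + P) - 6 = -6 + D + P)
8002 - p(25, (L(7) - 35)*(-97 + 9)) = 8002 - (-6 + (4 - 35)*(-97 + 9) + 25) = 8002 - (-6 - 31*(-88) + 25) = 8002 - (-6 + 2728 + 25) = 8002 - 1*2747 = 8002 - 2747 = 5255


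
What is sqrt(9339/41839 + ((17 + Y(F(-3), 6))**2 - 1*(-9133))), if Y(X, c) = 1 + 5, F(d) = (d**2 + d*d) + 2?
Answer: sqrt(16913740295123)/41839 ≈ 98.297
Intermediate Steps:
F(d) = 2 + 2*d**2 (F(d) = (d**2 + d**2) + 2 = 2*d**2 + 2 = 2 + 2*d**2)
Y(X, c) = 6
sqrt(9339/41839 + ((17 + Y(F(-3), 6))**2 - 1*(-9133))) = sqrt(9339/41839 + ((17 + 6)**2 - 1*(-9133))) = sqrt(9339*(1/41839) + (23**2 + 9133)) = sqrt(9339/41839 + (529 + 9133)) = sqrt(9339/41839 + 9662) = sqrt(404257757/41839) = sqrt(16913740295123)/41839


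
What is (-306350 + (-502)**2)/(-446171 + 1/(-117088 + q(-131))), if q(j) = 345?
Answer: 3172257539/26043670527 ≈ 0.12181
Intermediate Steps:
(-306350 + (-502)**2)/(-446171 + 1/(-117088 + q(-131))) = (-306350 + (-502)**2)/(-446171 + 1/(-117088 + 345)) = (-306350 + 252004)/(-446171 + 1/(-116743)) = -54346/(-446171 - 1/116743) = -54346/(-52087341054/116743) = -54346*(-116743/52087341054) = 3172257539/26043670527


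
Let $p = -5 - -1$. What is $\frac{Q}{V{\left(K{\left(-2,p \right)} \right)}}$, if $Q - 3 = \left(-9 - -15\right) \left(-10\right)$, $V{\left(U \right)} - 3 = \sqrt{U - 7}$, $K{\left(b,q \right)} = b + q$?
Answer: $- \frac{171}{22} + \frac{57 i \sqrt{13}}{22} \approx -7.7727 + 9.3417 i$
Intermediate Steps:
$p = -4$ ($p = -5 + 1 = -4$)
$V{\left(U \right)} = 3 + \sqrt{-7 + U}$ ($V{\left(U \right)} = 3 + \sqrt{U - 7} = 3 + \sqrt{-7 + U}$)
$Q = -57$ ($Q = 3 + \left(-9 - -15\right) \left(-10\right) = 3 + \left(-9 + 15\right) \left(-10\right) = 3 + 6 \left(-10\right) = 3 - 60 = -57$)
$\frac{Q}{V{\left(K{\left(-2,p \right)} \right)}} = - \frac{57}{3 + \sqrt{-7 - 6}} = - \frac{57}{3 + \sqrt{-13}} = - \frac{57}{3 + i \sqrt{13}}$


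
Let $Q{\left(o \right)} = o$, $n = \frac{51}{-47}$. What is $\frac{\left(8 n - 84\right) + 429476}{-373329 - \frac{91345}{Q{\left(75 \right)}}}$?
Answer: $- \frac{75678810}{66013897} \approx -1.1464$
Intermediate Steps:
$n = - \frac{51}{47}$ ($n = 51 \left(- \frac{1}{47}\right) = - \frac{51}{47} \approx -1.0851$)
$\frac{\left(8 n - 84\right) + 429476}{-373329 - \frac{91345}{Q{\left(75 \right)}}} = \frac{\left(8 \left(- \frac{51}{47}\right) - 84\right) + 429476}{-373329 - \frac{91345}{75}} = \frac{\left(- \frac{408}{47} - 84\right) + 429476}{-373329 - \frac{18269}{15}} = \frac{- \frac{4356}{47} + 429476}{-373329 - \frac{18269}{15}} = \frac{20181016}{47 \left(- \frac{5618204}{15}\right)} = \frac{20181016}{47} \left(- \frac{15}{5618204}\right) = - \frac{75678810}{66013897}$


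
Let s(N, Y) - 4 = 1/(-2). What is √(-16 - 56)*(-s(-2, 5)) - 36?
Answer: -36 - 21*I*√2 ≈ -36.0 - 29.698*I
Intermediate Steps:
s(N, Y) = 7/2 (s(N, Y) = 4 + 1/(-2) = 4 - ½ = 7/2)
√(-16 - 56)*(-s(-2, 5)) - 36 = √(-16 - 56)*(-1*7/2) - 36 = √(-72)*(-7/2) - 36 = (6*I*√2)*(-7/2) - 36 = -21*I*√2 - 36 = -36 - 21*I*√2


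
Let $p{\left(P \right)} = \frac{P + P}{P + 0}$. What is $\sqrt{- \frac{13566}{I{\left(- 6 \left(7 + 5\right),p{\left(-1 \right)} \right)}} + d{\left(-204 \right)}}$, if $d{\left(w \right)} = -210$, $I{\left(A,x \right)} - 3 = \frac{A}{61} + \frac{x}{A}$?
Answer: $\frac{i \sqrt{120479020410}}{3935} \approx 88.209 i$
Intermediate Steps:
$p{\left(P \right)} = 2$ ($p{\left(P \right)} = \frac{2 P}{P} = 2$)
$I{\left(A,x \right)} = 3 + \frac{A}{61} + \frac{x}{A}$ ($I{\left(A,x \right)} = 3 + \left(\frac{A}{61} + \frac{x}{A}\right) = 3 + \frac{A}{61} + \frac{x}{A}$)
$\sqrt{- \frac{13566}{I{\left(- 6 \left(7 + 5\right),p{\left(-1 \right)} \right)}} + d{\left(-204 \right)}} = \sqrt{- \frac{13566}{3 + \frac{\left(-6\right) \left(7 + 5\right)}{61} + \frac{2}{\left(-6\right) \left(7 + 5\right)}} - 210} = \sqrt{- \frac{13566}{3 + \frac{\left(-6\right) 12}{61} + \frac{2}{\left(-6\right) 12}} - 210} = \sqrt{- \frac{13566}{3 + \frac{1}{61} \left(-72\right) + \frac{2}{-72}} - 210} = \sqrt{- \frac{13566}{3 - \frac{72}{61} + 2 \left(- \frac{1}{72}\right)} - 210} = \sqrt{- \frac{13566}{3 - \frac{72}{61} - \frac{1}{36}} - 210} = \sqrt{- \frac{13566}{\frac{3935}{2196}} - 210} = \sqrt{\left(-13566\right) \frac{2196}{3935} - 210} = \sqrt{- \frac{29790936}{3935} - 210} = \sqrt{- \frac{30617286}{3935}} = \frac{i \sqrt{120479020410}}{3935}$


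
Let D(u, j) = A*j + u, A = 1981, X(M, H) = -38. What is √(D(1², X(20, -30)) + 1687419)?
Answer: √1612142 ≈ 1269.7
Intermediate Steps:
D(u, j) = u + 1981*j (D(u, j) = 1981*j + u = u + 1981*j)
√(D(1², X(20, -30)) + 1687419) = √((1² + 1981*(-38)) + 1687419) = √((1 - 75278) + 1687419) = √(-75277 + 1687419) = √1612142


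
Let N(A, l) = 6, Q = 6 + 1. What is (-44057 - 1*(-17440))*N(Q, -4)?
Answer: -159702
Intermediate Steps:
Q = 7
(-44057 - 1*(-17440))*N(Q, -4) = (-44057 - 1*(-17440))*6 = (-44057 + 17440)*6 = -26617*6 = -159702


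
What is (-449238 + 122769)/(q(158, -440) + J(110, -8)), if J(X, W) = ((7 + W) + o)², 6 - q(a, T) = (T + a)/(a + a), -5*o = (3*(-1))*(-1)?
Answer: -1289552550/37337 ≈ -34538.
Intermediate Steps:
o = -⅗ (o = -3*(-1)*(-1)/5 = -(-3)*(-1)/5 = -⅕*3 = -⅗ ≈ -0.60000)
q(a, T) = 6 - (T + a)/(2*a) (q(a, T) = 6 - (T + a)/(a + a) = 6 - (T + a)/(2*a))
J(X, W) = (32/5 + W)² (J(X, W) = ((7 + W) - ⅗)² = (32/5 + W)²)
(-449238 + 122769)/(q(158, -440) + J(110, -8)) = (-449238 + 122769)/((½)*(-1*(-440) + 11*158)/158 + (32 + 5*(-8))²/25) = -326469/((½)*(1/158)*(440 + 1738) + (32 - 40)²/25) = -326469/((½)*(1/158)*2178 + (1/25)*(-8)²) = -326469/(1089/158 + (1/25)*64) = -326469/(1089/158 + 64/25) = -326469/37337/3950 = -326469*3950/37337 = -1289552550/37337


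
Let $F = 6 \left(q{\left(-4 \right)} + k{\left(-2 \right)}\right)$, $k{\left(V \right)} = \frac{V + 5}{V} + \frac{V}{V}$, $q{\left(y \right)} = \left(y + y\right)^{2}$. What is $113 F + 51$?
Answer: $43104$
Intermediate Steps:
$q{\left(y \right)} = 4 y^{2}$ ($q{\left(y \right)} = \left(2 y\right)^{2} = 4 y^{2}$)
$k{\left(V \right)} = 1 + \frac{5 + V}{V}$ ($k{\left(V \right)} = \frac{5 + V}{V} + 1 = 1 + \frac{5 + V}{V}$)
$F = 381$ ($F = 6 \left(4 \left(-4\right)^{2} + \left(2 + \frac{5}{-2}\right)\right) = 6 \left(4 \cdot 16 + \left(2 + 5 \left(- \frac{1}{2}\right)\right)\right) = 6 \left(64 + \left(2 - \frac{5}{2}\right)\right) = 6 \left(64 - \frac{1}{2}\right) = 6 \cdot \frac{127}{2} = 381$)
$113 F + 51 = 113 \cdot 381 + 51 = 43053 + 51 = 43104$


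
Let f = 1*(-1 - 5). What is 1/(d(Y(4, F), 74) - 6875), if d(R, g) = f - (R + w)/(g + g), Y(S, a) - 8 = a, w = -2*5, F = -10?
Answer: -37/254594 ≈ -0.00014533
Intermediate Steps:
w = -10
f = -6 (f = 1*(-6) = -6)
Y(S, a) = 8 + a
d(R, g) = -6 - (-10 + R)/(2*g) (d(R, g) = -6 - (R - 10)/(g + g) = -6 - (-10 + R)/(2*g))
1/(d(Y(4, F), 74) - 6875) = 1/((1/2)*(10 - (8 - 10) - 12*74)/74 - 6875) = 1/((1/2)*(1/74)*(10 - 1*(-2) - 888) - 6875) = 1/((1/2)*(1/74)*(10 + 2 - 888) - 6875) = 1/((1/2)*(1/74)*(-876) - 6875) = 1/(-219/37 - 6875) = 1/(-254594/37) = -37/254594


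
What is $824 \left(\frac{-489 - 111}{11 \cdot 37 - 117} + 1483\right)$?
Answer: $\frac{35388328}{29} \approx 1.2203 \cdot 10^{6}$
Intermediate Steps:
$824 \left(\frac{-489 - 111}{11 \cdot 37 - 117} + 1483\right) = 824 \left(- \frac{600}{407 - 117} + 1483\right) = 824 \left(- \frac{600}{290} + 1483\right) = 824 \left(\left(-600\right) \frac{1}{290} + 1483\right) = 824 \left(- \frac{60}{29} + 1483\right) = 824 \cdot \frac{42947}{29} = \frac{35388328}{29}$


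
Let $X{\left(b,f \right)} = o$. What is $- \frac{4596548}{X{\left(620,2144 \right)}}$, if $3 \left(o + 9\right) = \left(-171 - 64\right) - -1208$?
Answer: $- \frac{626802}{43} \approx -14577.0$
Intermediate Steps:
$o = \frac{946}{3}$ ($o = -9 + \frac{\left(-171 - 64\right) - -1208}{3} = -9 + \frac{-235 + 1208}{3} = -9 + \frac{1}{3} \cdot 973 = -9 + \frac{973}{3} = \frac{946}{3} \approx 315.33$)
$X{\left(b,f \right)} = \frac{946}{3}$
$- \frac{4596548}{X{\left(620,2144 \right)}} = - \frac{4596548}{\frac{946}{3}} = \left(-4596548\right) \frac{3}{946} = - \frac{626802}{43}$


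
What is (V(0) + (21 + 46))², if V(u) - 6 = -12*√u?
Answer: 5329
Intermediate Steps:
V(u) = 6 - 12*√u
(V(0) + (21 + 46))² = ((6 - 12*√0) + (21 + 46))² = ((6 - 12*0) + 67)² = ((6 + 0) + 67)² = (6 + 67)² = 73² = 5329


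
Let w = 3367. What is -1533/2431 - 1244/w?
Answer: -629675/629629 ≈ -1.0001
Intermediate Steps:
-1533/2431 - 1244/w = -1533/2431 - 1244/3367 = -629675/629629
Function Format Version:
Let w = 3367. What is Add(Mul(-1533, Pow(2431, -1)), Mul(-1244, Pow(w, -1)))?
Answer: Rational(-629675, 629629) ≈ -1.0001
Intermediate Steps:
Add(Mul(-1533, Pow(2431, -1)), Mul(-1244, Pow(w, -1))) = Add(Mul(-1533, Pow(2431, -1)), Mul(-1244, Pow(3367, -1))) = Add(Mul(-1533, Rational(1, 2431)), Mul(-1244, Rational(1, 3367))) = Add(Rational(-1533, 2431), Rational(-1244, 3367)) = Rational(-629675, 629629)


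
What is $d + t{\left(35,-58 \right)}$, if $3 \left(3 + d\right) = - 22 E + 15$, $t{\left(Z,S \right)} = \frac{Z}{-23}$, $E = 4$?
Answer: $- \frac{1991}{69} \approx -28.855$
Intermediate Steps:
$t{\left(Z,S \right)} = - \frac{Z}{23}$ ($t{\left(Z,S \right)} = Z \left(- \frac{1}{23}\right) = - \frac{Z}{23}$)
$d = - \frac{82}{3}$ ($d = -3 + \frac{\left(-22\right) 4 + 15}{3} = -3 + \frac{-88 + 15}{3} = -3 + \frac{1}{3} \left(-73\right) = -3 - \frac{73}{3} = - \frac{82}{3} \approx -27.333$)
$d + t{\left(35,-58 \right)} = - \frac{82}{3} - \frac{35}{23} = - \frac{1991}{69}$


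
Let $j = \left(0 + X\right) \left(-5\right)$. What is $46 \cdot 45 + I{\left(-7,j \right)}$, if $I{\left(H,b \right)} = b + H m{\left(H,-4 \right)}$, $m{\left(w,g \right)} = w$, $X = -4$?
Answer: $2139$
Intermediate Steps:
$j = 20$ ($j = \left(0 - 4\right) \left(-5\right) = \left(-4\right) \left(-5\right) = 20$)
$I{\left(H,b \right)} = b + H^{2}$ ($I{\left(H,b \right)} = b + H H = b + H^{2}$)
$46 \cdot 45 + I{\left(-7,j \right)} = 46 \cdot 45 + \left(20 + \left(-7\right)^{2}\right) = 2070 + \left(20 + 49\right) = 2070 + 69 = 2139$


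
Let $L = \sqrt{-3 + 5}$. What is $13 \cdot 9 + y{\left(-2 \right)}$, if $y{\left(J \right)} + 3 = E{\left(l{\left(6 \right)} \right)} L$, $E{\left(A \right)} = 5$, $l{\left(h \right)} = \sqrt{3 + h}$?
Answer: $114 + 5 \sqrt{2} \approx 121.07$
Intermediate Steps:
$L = \sqrt{2} \approx 1.4142$
$y{\left(J \right)} = -3 + 5 \sqrt{2}$
$13 \cdot 9 + y{\left(-2 \right)} = 13 \cdot 9 - \left(3 - 5 \sqrt{2}\right) = 117 - \left(3 - 5 \sqrt{2}\right) = 114 + 5 \sqrt{2}$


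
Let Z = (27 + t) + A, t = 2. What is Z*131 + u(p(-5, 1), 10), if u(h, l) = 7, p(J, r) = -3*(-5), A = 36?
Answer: 8522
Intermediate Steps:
p(J, r) = 15
Z = 65 (Z = (27 + 2) + 36 = 29 + 36 = 65)
Z*131 + u(p(-5, 1), 10) = 65*131 + 7 = 8515 + 7 = 8522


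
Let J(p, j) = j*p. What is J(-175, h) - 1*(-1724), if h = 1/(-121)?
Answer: 208779/121 ≈ 1725.4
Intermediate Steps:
h = -1/121 ≈ -0.0082645
J(-175, h) - 1*(-1724) = -1/121*(-175) - 1*(-1724) = 175/121 + 1724 = 208779/121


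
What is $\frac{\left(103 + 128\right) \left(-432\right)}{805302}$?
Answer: $- \frac{616}{4971} \approx -0.12392$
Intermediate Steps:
$\frac{\left(103 + 128\right) \left(-432\right)}{805302} = 231 \left(-432\right) \frac{1}{805302} = \left(-99792\right) \frac{1}{805302} = - \frac{616}{4971}$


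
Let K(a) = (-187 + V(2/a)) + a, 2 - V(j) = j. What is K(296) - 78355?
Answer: -11580113/148 ≈ -78244.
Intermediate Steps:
V(j) = 2 - j
K(a) = -185 + a - 2/a (K(a) = (-187 + (2 - 2/a)) + a = (-185 - 2/a) + a = -185 + a - 2/a)
K(296) - 78355 = (-185 + 296 - 2/296) - 78355 = (-185 + 296 - 2*1/296) - 78355 = (-185 + 296 - 1/148) - 78355 = 16427/148 - 78355 = -11580113/148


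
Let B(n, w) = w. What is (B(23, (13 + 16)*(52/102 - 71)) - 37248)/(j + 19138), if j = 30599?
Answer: -2003903/2536587 ≈ -0.79000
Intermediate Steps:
(B(23, (13 + 16)*(52/102 - 71)) - 37248)/(j + 19138) = ((13 + 16)*(52/102 - 71) - 37248)/(30599 + 19138) = (29*(52*(1/102) - 71) - 37248)/49737 = (29*(26/51 - 71) - 37248)*(1/49737) = (29*(-3595/51) - 37248)*(1/49737) = (-104255/51 - 37248)*(1/49737) = -2003903/51*1/49737 = -2003903/2536587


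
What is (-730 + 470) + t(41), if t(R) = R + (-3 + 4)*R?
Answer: -178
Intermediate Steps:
t(R) = 2*R (t(R) = R + 1*R = R + R = 2*R)
(-730 + 470) + t(41) = (-730 + 470) + 2*41 = -260 + 82 = -178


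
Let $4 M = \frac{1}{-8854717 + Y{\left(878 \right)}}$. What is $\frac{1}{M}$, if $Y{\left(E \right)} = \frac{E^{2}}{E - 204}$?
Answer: $- \frac{11934616748}{337} \approx -3.5414 \cdot 10^{7}$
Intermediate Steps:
$Y{\left(E \right)} = \frac{E^{2}}{-204 + E}$
$M = - \frac{337}{11934616748}$ ($M = \frac{1}{4 \left(-8854717 + \frac{878^{2}}{-204 + 878}\right)} = \frac{1}{4 \left(-8854717 + \frac{770884}{674}\right)} = \frac{1}{4 \left(-8854717 + 770884 \cdot \frac{1}{674}\right)} = \frac{1}{4 \left(-8854717 + \frac{385442}{337}\right)} = \frac{1}{4 \left(- \frac{2983654187}{337}\right)} = \frac{1}{4} \left(- \frac{337}{2983654187}\right) = - \frac{337}{11934616748} \approx -2.8237 \cdot 10^{-8}$)
$\frac{1}{M} = \frac{1}{- \frac{337}{11934616748}} = - \frac{11934616748}{337}$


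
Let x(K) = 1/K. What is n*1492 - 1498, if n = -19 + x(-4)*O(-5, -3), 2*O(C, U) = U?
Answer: -58573/2 ≈ -29287.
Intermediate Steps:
O(C, U) = U/2
n = -149/8 (n = -19 + ((1/2)*(-3))/(-4) = -19 - 1/4*(-3/2) = -19 + 3/8 = -149/8 ≈ -18.625)
n*1492 - 1498 = -149/8*1492 - 1498 = -55577/2 - 1498 = -58573/2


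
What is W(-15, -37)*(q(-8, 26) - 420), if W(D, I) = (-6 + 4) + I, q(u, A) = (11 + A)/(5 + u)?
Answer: 16861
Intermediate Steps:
q(u, A) = (11 + A)/(5 + u)
W(D, I) = -2 + I
W(-15, -37)*(q(-8, 26) - 420) = (-2 - 37)*((11 + 26)/(5 - 8) - 420) = -39*(37/(-3) - 420) = -39*(-1/3*37 - 420) = -39*(-37/3 - 420) = -39*(-1297/3) = 16861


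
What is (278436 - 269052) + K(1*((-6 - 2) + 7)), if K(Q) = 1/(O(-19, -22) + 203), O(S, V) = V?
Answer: 1698505/181 ≈ 9384.0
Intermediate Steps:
K(Q) = 1/181 (K(Q) = 1/(-22 + 203) = 1/181)
(278436 - 269052) + K(1*((-6 - 2) + 7)) = (278436 - 269052) + 1/181 = 9384 + 1/181 = 1698505/181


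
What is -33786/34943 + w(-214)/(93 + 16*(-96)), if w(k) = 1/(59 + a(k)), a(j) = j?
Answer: -7556710747/7815526095 ≈ -0.96688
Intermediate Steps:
w(k) = 1/(59 + k)
-33786/34943 + w(-214)/(93 + 16*(-96)) = -33786/34943 + 1/((59 - 214)*(93 + 16*(-96))) = -33786*1/34943 + 1/((-155)*(93 - 1536)) = -33786/34943 - 1/155/(-1443) = -33786/34943 - 1/155*(-1/1443) = -33786/34943 + 1/223665 = -7556710747/7815526095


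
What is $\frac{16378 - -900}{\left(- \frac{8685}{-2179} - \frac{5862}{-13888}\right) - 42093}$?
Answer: $- \frac{261433003328}{636841477479} \approx -0.41051$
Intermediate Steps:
$\frac{16378 - -900}{\left(- \frac{8685}{-2179} - \frac{5862}{-13888}\right) - 42093} = \frac{16378 + 900}{\left(\left(-8685\right) \left(- \frac{1}{2179}\right) - - \frac{2931}{6944}\right) - 42093} = \frac{17278}{\left(\frac{8685}{2179} + \frac{2931}{6944}\right) - 42093} = \frac{17278}{\frac{66695289}{15130976} - 42093} = \frac{17278}{- \frac{636841477479}{15130976}} = 17278 \left(- \frac{15130976}{636841477479}\right) = - \frac{261433003328}{636841477479}$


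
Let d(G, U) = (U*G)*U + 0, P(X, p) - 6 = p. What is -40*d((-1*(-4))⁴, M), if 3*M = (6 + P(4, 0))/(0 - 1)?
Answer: -163840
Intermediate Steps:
P(X, p) = 6 + p
M = -4 (M = ((6 + (6 + 0))/(0 - 1))/3 = ((6 + 6)/(-1))/3 = (12*(-1))/3 = (⅓)*(-12) = -4)
d(G, U) = G*U² (d(G, U) = (G*U)*U + 0 = G*U² + 0 = G*U²)
-40*d((-1*(-4))⁴, M) = -40*(-1*(-4))⁴*(-4)² = -40*4⁴*16 = -10240*16 = -40*4096 = -163840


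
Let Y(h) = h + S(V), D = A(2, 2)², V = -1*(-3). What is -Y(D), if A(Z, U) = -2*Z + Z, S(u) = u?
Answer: -7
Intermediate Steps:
V = 3
A(Z, U) = -Z
D = 4 (D = (-1*2)² = (-2)² = 4)
Y(h) = 3 + h (Y(h) = h + 3 = 3 + h)
-Y(D) = -(3 + 4) = -1*7 = -7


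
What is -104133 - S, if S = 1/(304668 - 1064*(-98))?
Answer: -42584149021/408940 ≈ -1.0413e+5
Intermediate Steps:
S = 1/408940 (S = 1/(304668 + 104272) = 1/408940 ≈ 2.4453e-6)
-104133 - S = -104133 - 1*1/408940 = -104133 - 1/408940 = -42584149021/408940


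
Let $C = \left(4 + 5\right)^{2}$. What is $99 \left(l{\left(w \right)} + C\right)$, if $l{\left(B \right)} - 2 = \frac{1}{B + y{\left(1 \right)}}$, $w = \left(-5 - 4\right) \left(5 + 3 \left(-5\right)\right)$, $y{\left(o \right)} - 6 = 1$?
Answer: $\frac{797148}{97} \approx 8218.0$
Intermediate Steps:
$y{\left(o \right)} = 7$ ($y{\left(o \right)} = 6 + 1 = 7$)
$w = 90$ ($w = - 9 \left(5 - 15\right) = \left(-9\right) \left(-10\right) = 90$)
$C = 81$ ($C = 9^{2} = 81$)
$l{\left(B \right)} = 2 + \frac{1}{7 + B}$ ($l{\left(B \right)} = 2 + \frac{1}{B + 7} = 2 + \frac{1}{7 + B}$)
$99 \left(l{\left(w \right)} + C\right) = 99 \left(\frac{15 + 2 \cdot 90}{7 + 90} + 81\right) = 99 \left(\frac{15 + 180}{97} + 81\right) = 99 \left(\frac{1}{97} \cdot 195 + 81\right) = 99 \left(\frac{195}{97} + 81\right) = 99 \cdot \frac{8052}{97} = \frac{797148}{97}$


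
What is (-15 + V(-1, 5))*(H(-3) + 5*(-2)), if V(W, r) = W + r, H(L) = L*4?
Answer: 242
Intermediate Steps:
H(L) = 4*L
(-15 + V(-1, 5))*(H(-3) + 5*(-2)) = (-15 + (-1 + 5))*(4*(-3) + 5*(-2)) = (-15 + 4)*(-12 - 10) = -11*(-22) = 242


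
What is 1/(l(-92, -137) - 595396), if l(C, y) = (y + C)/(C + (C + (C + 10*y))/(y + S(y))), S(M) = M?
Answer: -11827/7041717119 ≈ -1.6796e-6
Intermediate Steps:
l(C, y) = (C + y)/(C + (2*C + 10*y)/(2*y)) (l(C, y) = (y + C)/(C + (C + (C + 10*y))/(y + y)) = (C + y)/(C + (2*C + 10*y)/((2*y))) = (C + y)/(C + (2*C + 10*y)*(1/(2*y))) = (C + y)/(C + (2*C + 10*y)/(2*y)))
1/(l(-92, -137) - 595396) = 1/(-137*(-92 - 137)/(-92 + 5*(-137) - 92*(-137)) - 595396) = 1/(-137*(-229)/(-92 - 685 + 12604) - 595396) = 1/(-137*(-229)/11827 - 595396) = 1/(-137*1/11827*(-229) - 595396) = 1/(31373/11827 - 595396) = 1/(-7041717119/11827) = -11827/7041717119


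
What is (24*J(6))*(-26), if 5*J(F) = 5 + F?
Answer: -6864/5 ≈ -1372.8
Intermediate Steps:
J(F) = 1 + F/5 (J(F) = (5 + F)/5 = 1 + F/5)
(24*J(6))*(-26) = (24*(1 + (⅕)*6))*(-26) = (24*(1 + 6/5))*(-26) = (24*(11/5))*(-26) = (264/5)*(-26) = -6864/5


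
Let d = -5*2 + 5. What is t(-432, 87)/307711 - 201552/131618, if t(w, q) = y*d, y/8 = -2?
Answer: -31004619016/20250153199 ≈ -1.5311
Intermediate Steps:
y = -16 (y = 8*(-2) = -16)
d = -5 (d = -10 + 5 = -5)
t(w, q) = 80 (t(w, q) = -16*(-5) = 80)
t(-432, 87)/307711 - 201552/131618 = 80/307711 - 201552/131618 = 80*(1/307711) - 201552*1/131618 = 80/307711 - 100776/65809 = -31004619016/20250153199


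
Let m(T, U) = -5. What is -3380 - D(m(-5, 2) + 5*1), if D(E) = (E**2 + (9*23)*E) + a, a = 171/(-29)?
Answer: -97849/29 ≈ -3374.1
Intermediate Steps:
a = -171/29 (a = 171*(-1/29) = -171/29 ≈ -5.8966)
D(E) = -171/29 + E**2 + 207*E (D(E) = (E**2 + (9*23)*E) - 171/29 = (E**2 + 207*E) - 171/29 = -171/29 + E**2 + 207*E)
-3380 - D(m(-5, 2) + 5*1) = -3380 - (-171/29 + (-5 + 5*1)**2 + 207*(-5 + 5*1)) = -3380 - (-171/29 + (-5 + 5)**2 + 207*(-5 + 5)) = -3380 - (-171/29 + 0**2 + 207*0) = -3380 - (-171/29 + 0 + 0) = -3380 - 1*(-171/29) = -3380 + 171/29 = -97849/29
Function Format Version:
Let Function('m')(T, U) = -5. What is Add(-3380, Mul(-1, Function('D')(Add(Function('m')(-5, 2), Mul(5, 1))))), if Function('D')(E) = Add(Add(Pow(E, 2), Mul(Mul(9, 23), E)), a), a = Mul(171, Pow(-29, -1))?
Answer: Rational(-97849, 29) ≈ -3374.1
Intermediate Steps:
a = Rational(-171, 29) (a = Mul(171, Rational(-1, 29)) = Rational(-171, 29) ≈ -5.8966)
Function('D')(E) = Add(Rational(-171, 29), Pow(E, 2), Mul(207, E)) (Function('D')(E) = Add(Add(Pow(E, 2), Mul(Mul(9, 23), E)), Rational(-171, 29)) = Add(Add(Pow(E, 2), Mul(207, E)), Rational(-171, 29)) = Add(Rational(-171, 29), Pow(E, 2), Mul(207, E)))
Add(-3380, Mul(-1, Function('D')(Add(Function('m')(-5, 2), Mul(5, 1))))) = Add(-3380, Mul(-1, Add(Rational(-171, 29), Pow(Add(-5, Mul(5, 1)), 2), Mul(207, Add(-5, Mul(5, 1)))))) = Add(-3380, Mul(-1, Add(Rational(-171, 29), Pow(Add(-5, 5), 2), Mul(207, Add(-5, 5))))) = Add(-3380, Mul(-1, Add(Rational(-171, 29), Pow(0, 2), Mul(207, 0)))) = Add(-3380, Mul(-1, Add(Rational(-171, 29), 0, 0))) = Add(-3380, Mul(-1, Rational(-171, 29))) = Add(-3380, Rational(171, 29)) = Rational(-97849, 29)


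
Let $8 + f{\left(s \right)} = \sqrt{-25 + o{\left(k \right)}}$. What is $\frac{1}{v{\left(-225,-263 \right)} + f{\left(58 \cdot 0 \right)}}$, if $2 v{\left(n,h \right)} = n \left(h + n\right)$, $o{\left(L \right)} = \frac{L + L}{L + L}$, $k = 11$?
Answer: $- \frac{i}{- 54892 i + 2 \sqrt{6}} \approx 1.8218 \cdot 10^{-5} - 1.6259 \cdot 10^{-9} i$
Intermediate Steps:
$o{\left(L \right)} = 1$ ($o{\left(L \right)} = \frac{2 L}{2 L} = 2 L \frac{1}{2 L} = 1$)
$v{\left(n,h \right)} = \frac{n \left(h + n\right)}{2}$
$f{\left(s \right)} = -8 + 2 i \sqrt{6}$ ($f{\left(s \right)} = -8 + \sqrt{-25 + 1} = -8 + \sqrt{-24} = -8 + 2 i \sqrt{6}$)
$\frac{1}{v{\left(-225,-263 \right)} + f{\left(58 \cdot 0 \right)}} = \frac{1}{\frac{1}{2} \left(-225\right) \left(-263 - 225\right) - \left(8 - 2 i \sqrt{6}\right)} = \frac{1}{\frac{1}{2} \left(-225\right) \left(-488\right) - \left(8 - 2 i \sqrt{6}\right)} = \frac{1}{54900 - \left(8 - 2 i \sqrt{6}\right)} = \frac{1}{54892 + 2 i \sqrt{6}}$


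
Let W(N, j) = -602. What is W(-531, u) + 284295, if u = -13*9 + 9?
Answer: 283693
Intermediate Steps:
u = -108 (u = -117 + 9 = -108)
W(-531, u) + 284295 = -602 + 284295 = 283693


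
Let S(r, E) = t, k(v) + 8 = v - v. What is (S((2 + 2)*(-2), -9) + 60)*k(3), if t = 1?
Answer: -488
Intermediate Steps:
k(v) = -8 (k(v) = -8 + (v - v) = -8 + 0 = -8)
S(r, E) = 1
(S((2 + 2)*(-2), -9) + 60)*k(3) = (1 + 60)*(-8) = 61*(-8) = -488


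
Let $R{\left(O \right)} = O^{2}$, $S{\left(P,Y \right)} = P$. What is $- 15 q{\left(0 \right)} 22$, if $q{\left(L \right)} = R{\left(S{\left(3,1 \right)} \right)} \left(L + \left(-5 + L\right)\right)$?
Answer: $14850$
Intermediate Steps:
$q{\left(L \right)} = -45 + 18 L$ ($q{\left(L \right)} = 3^{2} \left(L + \left(-5 + L\right)\right) = 9 \left(-5 + 2 L\right) = -45 + 18 L$)
$- 15 q{\left(0 \right)} 22 = - 15 \left(-45 + 18 \cdot 0\right) 22 = - 15 \left(-45 + 0\right) 22 = \left(-15\right) \left(-45\right) 22 = 675 \cdot 22 = 14850$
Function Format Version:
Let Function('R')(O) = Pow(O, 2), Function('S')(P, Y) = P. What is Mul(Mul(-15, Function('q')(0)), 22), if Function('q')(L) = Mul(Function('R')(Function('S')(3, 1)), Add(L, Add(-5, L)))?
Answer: 14850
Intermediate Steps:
Function('q')(L) = Add(-45, Mul(18, L)) (Function('q')(L) = Mul(Pow(3, 2), Add(L, Add(-5, L))) = Mul(9, Add(-5, Mul(2, L))) = Add(-45, Mul(18, L)))
Mul(Mul(-15, Function('q')(0)), 22) = Mul(Mul(-15, Add(-45, Mul(18, 0))), 22) = Mul(Mul(-15, Add(-45, 0)), 22) = Mul(Mul(-15, -45), 22) = Mul(675, 22) = 14850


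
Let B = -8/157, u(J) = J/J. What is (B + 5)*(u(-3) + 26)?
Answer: 20979/157 ≈ 133.62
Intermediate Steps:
u(J) = 1
B = -8/157 (B = -8*1/157 = -8/157 ≈ -0.050955)
(B + 5)*(u(-3) + 26) = (-8/157 + 5)*(1 + 26) = (777/157)*27 = 20979/157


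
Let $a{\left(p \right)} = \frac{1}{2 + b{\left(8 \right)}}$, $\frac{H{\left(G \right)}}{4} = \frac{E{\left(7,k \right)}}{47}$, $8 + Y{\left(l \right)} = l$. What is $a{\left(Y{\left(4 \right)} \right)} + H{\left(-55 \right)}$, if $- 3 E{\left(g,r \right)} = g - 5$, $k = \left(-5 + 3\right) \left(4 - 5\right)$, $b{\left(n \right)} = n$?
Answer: $\frac{61}{1410} \approx 0.043262$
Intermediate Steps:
$Y{\left(l \right)} = -8 + l$
$k = 2$ ($k = \left(-2\right) \left(-1\right) = 2$)
$E{\left(g,r \right)} = \frac{5}{3} - \frac{g}{3}$ ($E{\left(g,r \right)} = - \frac{g - 5}{3} = - \frac{-5 + g}{3} = \frac{5}{3} - \frac{g}{3}$)
$H{\left(G \right)} = - \frac{8}{141}$ ($H{\left(G \right)} = 4 \frac{\frac{5}{3} - \frac{7}{3}}{47} = 4 \left(\frac{5}{3} - \frac{7}{3}\right) \frac{1}{47} = 4 \left(\left(- \frac{2}{3}\right) \frac{1}{47}\right) = 4 \left(- \frac{2}{141}\right) = - \frac{8}{141}$)
$a{\left(p \right)} = \frac{1}{10}$ ($a{\left(p \right)} = \frac{1}{2 + 8} = \frac{1}{10}$)
$a{\left(Y{\left(4 \right)} \right)} + H{\left(-55 \right)} = \frac{1}{10} - \frac{8}{141} = \frac{61}{1410}$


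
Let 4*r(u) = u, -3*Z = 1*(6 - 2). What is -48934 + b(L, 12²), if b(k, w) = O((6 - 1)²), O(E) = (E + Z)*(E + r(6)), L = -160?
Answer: -289841/6 ≈ -48307.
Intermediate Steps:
Z = -4/3 (Z = -(6 - 2)/3 = -4/3 ≈ -1.3333)
r(u) = u/4
O(E) = (-4/3 + E)*(3/2 + E) (O(E) = (E - 4/3)*(E + (¼)*6) = (-4/3 + E)*(E + 3/2) = (-4/3 + E)*(3/2 + E))
b(k, w) = 3763/6 (b(k, w) = -2 + ((6 - 1)²)² + (6 - 1)²/6 = -2 + (5²)² + (⅙)*5² = -2 + 25² + (⅙)*25 = -2 + 625 + 25/6 = 3763/6)
-48934 + b(L, 12²) = -48934 + 3763/6 = -289841/6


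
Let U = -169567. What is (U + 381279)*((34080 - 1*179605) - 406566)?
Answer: -116884289792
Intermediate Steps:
(U + 381279)*((34080 - 1*179605) - 406566) = (-169567 + 381279)*((34080 - 1*179605) - 406566) = 211712*((34080 - 179605) - 406566) = 211712*(-145525 - 406566) = 211712*(-552091) = -116884289792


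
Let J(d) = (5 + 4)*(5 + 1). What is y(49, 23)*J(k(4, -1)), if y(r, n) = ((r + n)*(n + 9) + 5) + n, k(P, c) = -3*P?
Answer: 125928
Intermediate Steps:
J(d) = 54 (J(d) = 9*6 = 54)
y(r, n) = 5 + n + (9 + n)*(n + r) (y(r, n) = ((n + r)*(9 + n) + 5) + n = ((9 + n)*(n + r) + 5) + n = (5 + (9 + n)*(n + r)) + n = 5 + n + (9 + n)*(n + r))
y(49, 23)*J(k(4, -1)) = (5 + 23**2 + 9*49 + 10*23 + 23*49)*54 = (5 + 529 + 441 + 230 + 1127)*54 = 2332*54 = 125928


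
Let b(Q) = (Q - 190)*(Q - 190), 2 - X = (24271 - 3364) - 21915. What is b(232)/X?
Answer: 882/505 ≈ 1.7465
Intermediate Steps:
X = 1010 (X = 2 - ((24271 - 3364) - 21915) = 2 - (20907 - 21915) = 2 - 1*(-1008) = 2 + 1008 = 1010)
b(Q) = (-190 + Q)² (b(Q) = (-190 + Q)*(-190 + Q) = (-190 + Q)²)
b(232)/X = (-190 + 232)²/1010 = 42²*(1/1010) = 1764*(1/1010) = 882/505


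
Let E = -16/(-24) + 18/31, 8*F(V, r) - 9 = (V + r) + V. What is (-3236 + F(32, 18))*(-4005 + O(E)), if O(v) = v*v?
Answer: 297747159611/23064 ≈ 1.2910e+7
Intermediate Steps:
F(V, r) = 9/8 + V/4 + r/8 (F(V, r) = 9/8 + ((V + r) + V)/8 = 9/8 + (r + 2*V)/8 = 9/8 + (V/4 + r/8) = 9/8 + V/4 + r/8)
E = 116/93 (E = -16*(-1/24) + 18*(1/31) = ⅔ + 18/31 = 116/93 ≈ 1.2473)
O(v) = v²
(-3236 + F(32, 18))*(-4005 + O(E)) = (-3236 + (9/8 + (¼)*32 + (⅛)*18))*(-4005 + (116/93)²) = (-3236 + (9/8 + 8 + 9/4))*(-4005 + 13456/8649) = (-3236 + 91/8)*(-34625789/8649) = -25797/8*(-34625789/8649) = 297747159611/23064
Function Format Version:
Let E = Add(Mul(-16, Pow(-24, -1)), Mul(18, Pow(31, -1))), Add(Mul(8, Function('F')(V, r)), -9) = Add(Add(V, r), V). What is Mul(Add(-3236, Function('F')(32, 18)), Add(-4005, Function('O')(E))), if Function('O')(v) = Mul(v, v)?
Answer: Rational(297747159611, 23064) ≈ 1.2910e+7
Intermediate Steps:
Function('F')(V, r) = Add(Rational(9, 8), Mul(Rational(1, 4), V), Mul(Rational(1, 8), r)) (Function('F')(V, r) = Add(Rational(9, 8), Mul(Rational(1, 8), Add(Add(V, r), V))) = Add(Rational(9, 8), Mul(Rational(1, 8), Add(r, Mul(2, V)))) = Add(Rational(9, 8), Add(Mul(Rational(1, 4), V), Mul(Rational(1, 8), r))) = Add(Rational(9, 8), Mul(Rational(1, 4), V), Mul(Rational(1, 8), r)))
E = Rational(116, 93) (E = Add(Mul(-16, Rational(-1, 24)), Mul(18, Rational(1, 31))) = Add(Rational(2, 3), Rational(18, 31)) = Rational(116, 93) ≈ 1.2473)
Function('O')(v) = Pow(v, 2)
Mul(Add(-3236, Function('F')(32, 18)), Add(-4005, Function('O')(E))) = Mul(Add(-3236, Add(Rational(9, 8), Mul(Rational(1, 4), 32), Mul(Rational(1, 8), 18))), Add(-4005, Pow(Rational(116, 93), 2))) = Mul(Add(-3236, Add(Rational(9, 8), 8, Rational(9, 4))), Add(-4005, Rational(13456, 8649))) = Mul(Add(-3236, Rational(91, 8)), Rational(-34625789, 8649)) = Mul(Rational(-25797, 8), Rational(-34625789, 8649)) = Rational(297747159611, 23064)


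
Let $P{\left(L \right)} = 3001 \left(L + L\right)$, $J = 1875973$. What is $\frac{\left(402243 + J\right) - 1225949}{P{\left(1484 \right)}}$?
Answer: $\frac{1052267}{8906968} \approx 0.11814$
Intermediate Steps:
$P{\left(L \right)} = 6002 L$ ($P{\left(L \right)} = 3001 \cdot 2 L = 6002 L$)
$\frac{\left(402243 + J\right) - 1225949}{P{\left(1484 \right)}} = \frac{\left(402243 + 1875973\right) - 1225949}{6002 \cdot 1484} = \frac{2278216 - 1225949}{8906968} = 1052267 \cdot \frac{1}{8906968} = \frac{1052267}{8906968}$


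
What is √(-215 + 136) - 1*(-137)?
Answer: 137 + I*√79 ≈ 137.0 + 8.8882*I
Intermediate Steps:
√(-215 + 136) - 1*(-137) = √(-79) + 137 = I*√79 + 137 = 137 + I*√79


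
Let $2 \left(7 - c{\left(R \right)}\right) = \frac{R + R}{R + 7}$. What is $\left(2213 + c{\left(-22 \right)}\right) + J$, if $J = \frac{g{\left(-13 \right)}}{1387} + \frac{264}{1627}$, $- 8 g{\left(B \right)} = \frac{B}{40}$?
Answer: $\frac{4806544571741}{2166383040} \approx 2218.7$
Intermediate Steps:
$g{\left(B \right)} = - \frac{B}{320}$ ($g{\left(B \right)} = - \frac{B \frac{1}{40}}{8} = - \frac{\frac{1}{40} B}{8} = - \frac{B}{320}$)
$c{\left(R \right)} = 7 - \frac{R}{7 + R}$ ($c{\left(R \right)} = 7 - \frac{\left(R + R\right) \frac{1}{R + 7}}{2} = 7 - \frac{2 R \frac{1}{7 + R}}{2} = 7 - \frac{R}{7 + R}$)
$J = \frac{117194911}{722127680}$ ($J = \frac{\left(- \frac{1}{320}\right) \left(-13\right)}{1387} + \frac{264}{1627} = \frac{13}{320} \cdot \frac{1}{1387} + 264 \cdot \frac{1}{1627} = \frac{13}{443840} + \frac{264}{1627} = \frac{117194911}{722127680} \approx 0.16229$)
$\left(2213 + c{\left(-22 \right)}\right) + J = \left(2213 + \frac{49 + 6 \left(-22\right)}{7 - 22}\right) + \frac{117194911}{722127680} = \left(2213 + \frac{49 - 132}{-15}\right) + \frac{117194911}{722127680} = \left(2213 - - \frac{83}{15}\right) + \frac{117194911}{722127680} = \left(2213 + \frac{83}{15}\right) + \frac{117194911}{722127680} = \frac{33278}{15} + \frac{117194911}{722127680} = \frac{4806544571741}{2166383040}$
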